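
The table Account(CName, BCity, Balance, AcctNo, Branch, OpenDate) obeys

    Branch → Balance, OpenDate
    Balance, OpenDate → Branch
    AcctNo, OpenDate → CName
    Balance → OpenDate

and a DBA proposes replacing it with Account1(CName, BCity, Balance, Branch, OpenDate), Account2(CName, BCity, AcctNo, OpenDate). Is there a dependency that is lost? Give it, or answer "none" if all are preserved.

Branch → Balance, OpenDate lies within Account1.
Balance, OpenDate → Branch lies within Account1.
AcctNo, OpenDate → CName lies within Account2.
Balance → OpenDate lies within Account1.
Every dependency is enforceable on the fragments, so the decomposition is dependency-preserving.

none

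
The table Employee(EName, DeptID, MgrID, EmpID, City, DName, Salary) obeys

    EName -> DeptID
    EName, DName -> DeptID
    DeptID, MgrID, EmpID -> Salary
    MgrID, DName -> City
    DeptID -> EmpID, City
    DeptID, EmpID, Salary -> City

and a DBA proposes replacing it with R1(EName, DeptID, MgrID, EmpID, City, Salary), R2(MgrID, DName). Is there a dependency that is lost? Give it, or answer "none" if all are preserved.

Check MgrID, DName → City: no single fragment contains all of {MgrID, City, DName}, and the restricted closure of {MgrID, DName} across the fragments never reaches {City}.
EName → DeptID is preserved.
EName, DName → DeptID is preserved.
DeptID, MgrID, EmpID → Salary is preserved.
DeptID → EmpID, City is preserved.
DeptID, EmpID, Salary → City is preserved.

MgrID, DName -> City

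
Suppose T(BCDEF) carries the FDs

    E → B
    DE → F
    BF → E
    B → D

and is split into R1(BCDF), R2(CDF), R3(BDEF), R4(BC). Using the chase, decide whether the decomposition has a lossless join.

Yes

Chase test. Columns are BCDEF; row i has aⱼ where attribute j ∈ Ri, else bᵢⱼ.
Initial tableau (one row per fragment):
  row 1: a1 a2 a3 b14 a5
  row 2: b21 a2 a3 b24 a5
  row 3: a1 b32 a3 a4 a5
  row 4: a1 a2 b43 b44 b45
Rows 1 and 3 agree on BF; apply BF→E and equate their E entries.
Rows 1 and 4 agree on B; apply B→D and equate their D entries.
Row 1 is now all distinguished symbols — the join is lossless.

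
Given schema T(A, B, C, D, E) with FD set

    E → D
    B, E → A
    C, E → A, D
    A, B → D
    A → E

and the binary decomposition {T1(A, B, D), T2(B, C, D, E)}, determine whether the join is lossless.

No

Common attributes: T1 ∩ T2 = {B, D}.
No dependency enlarges {B, D}, so (B, D)⁺ = {B, D}.
The closure contains neither all of T1 = {A, B, D} nor all of T2 = {B, C, D, E}, so the common attributes are not a superkey of either fragment. The join is lossy.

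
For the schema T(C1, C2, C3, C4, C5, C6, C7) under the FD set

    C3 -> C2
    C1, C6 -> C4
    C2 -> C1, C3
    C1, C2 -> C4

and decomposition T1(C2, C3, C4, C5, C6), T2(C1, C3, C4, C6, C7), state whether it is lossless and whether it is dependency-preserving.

lossy but dependency-preserving

Lossless test: (C3, C4, C6)⁺ = {C1, C2, C3, C4, C6}, which is a superkey of neither fragment — lossy.
Dependency preservation: C2 → C1, C3; C1, C2 → C4 are not contained in any single fragment, but the restricted closure of each left-hand side across the fragments still reaches the right-hand side; the remaining FDs each lie inside some fragment. All dependencies are preserved.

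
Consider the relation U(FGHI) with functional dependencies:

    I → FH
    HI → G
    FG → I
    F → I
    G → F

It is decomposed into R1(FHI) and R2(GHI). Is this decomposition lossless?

Common attributes: R1 ∩ R2 = {HI}.
Closure of {HI}: I → FH applies, adding F; HI → G applies, adding G. So (HI)⁺ = {FGHI}.
This closure contains every attribute of R1, so R1 ∩ R2 → R1. The join is lossless.

Yes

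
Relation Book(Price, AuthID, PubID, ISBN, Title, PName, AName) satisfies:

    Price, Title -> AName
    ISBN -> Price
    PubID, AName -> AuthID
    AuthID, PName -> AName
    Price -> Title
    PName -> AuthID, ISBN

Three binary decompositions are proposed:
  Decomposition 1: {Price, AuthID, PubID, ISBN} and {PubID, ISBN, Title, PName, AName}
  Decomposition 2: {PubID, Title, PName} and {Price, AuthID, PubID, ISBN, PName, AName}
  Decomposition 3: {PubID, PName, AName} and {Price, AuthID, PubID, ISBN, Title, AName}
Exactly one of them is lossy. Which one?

Decomposition 1: common = {PubID, ISBN}, closure = {Price, AuthID, PubID, ISBN, Title, AName} → lossless.
Decomposition 2: common = {PubID, PName}, closure = {Price, AuthID, PubID, ISBN, Title, PName, AName} → lossless.
Decomposition 3: common = {PubID, AName}, closure = {AuthID, PubID, AName} → lossy.

Decomposition 3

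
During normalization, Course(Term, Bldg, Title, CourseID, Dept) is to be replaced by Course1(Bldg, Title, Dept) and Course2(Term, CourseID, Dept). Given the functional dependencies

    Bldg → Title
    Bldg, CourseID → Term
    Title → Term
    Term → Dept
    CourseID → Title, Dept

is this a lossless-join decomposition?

No

Common attributes: Course1 ∩ Course2 = {Dept}.
No dependency enlarges {Dept}, so (Dept)⁺ = {Dept}.
The closure contains neither all of Course1 = {Bldg, Title, Dept} nor all of Course2 = {Term, CourseID, Dept}, so the common attributes are not a superkey of either fragment. The join is lossy.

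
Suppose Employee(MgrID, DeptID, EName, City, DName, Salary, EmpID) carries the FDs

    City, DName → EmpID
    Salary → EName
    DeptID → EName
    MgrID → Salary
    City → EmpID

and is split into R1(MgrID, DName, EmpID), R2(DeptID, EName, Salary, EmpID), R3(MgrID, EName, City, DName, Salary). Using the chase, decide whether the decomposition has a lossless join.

Chase test. Columns are MgrID, DeptID, EName, City, DName, Salary, EmpID; row i has aⱼ where attribute j ∈ Ri, else bᵢⱼ.
Initial tableau (one row per fragment):
  row 1: a1 b12 b13 b14 a5 b16 a7
  row 2: b21 a2 a3 b24 b25 a6 a7
  row 3: a1 b32 a3 a4 a5 a6 b37
Rows 1 and 3 agree on MgrID; apply MgrID→Salary and equate their Salary entries.
Rows 1 and 2 agree on Salary; apply Salary→EName and equate their EName entries.
No row becomes fully distinguished — the join is lossy.

No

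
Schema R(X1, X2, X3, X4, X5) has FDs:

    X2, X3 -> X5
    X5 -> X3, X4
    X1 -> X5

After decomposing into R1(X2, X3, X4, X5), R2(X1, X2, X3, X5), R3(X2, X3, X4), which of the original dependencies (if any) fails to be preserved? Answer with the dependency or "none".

X2, X3 → X5 lies within R1.
X5 → X3, X4 lies within R1.
X1 → X5 lies within R2.
Every dependency is enforceable on the fragments, so the decomposition is dependency-preserving.

none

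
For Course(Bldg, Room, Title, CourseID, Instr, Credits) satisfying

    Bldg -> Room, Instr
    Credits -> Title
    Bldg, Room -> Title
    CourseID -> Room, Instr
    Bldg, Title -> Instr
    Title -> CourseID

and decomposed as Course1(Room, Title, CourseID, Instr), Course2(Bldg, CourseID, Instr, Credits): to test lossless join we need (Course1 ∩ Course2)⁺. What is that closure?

Course1 ∩ Course2 = {CourseID, Instr}.
CourseID → Room, Instr applies, adding Room
Closure: {Room, CourseID, Instr}.

Room, CourseID, Instr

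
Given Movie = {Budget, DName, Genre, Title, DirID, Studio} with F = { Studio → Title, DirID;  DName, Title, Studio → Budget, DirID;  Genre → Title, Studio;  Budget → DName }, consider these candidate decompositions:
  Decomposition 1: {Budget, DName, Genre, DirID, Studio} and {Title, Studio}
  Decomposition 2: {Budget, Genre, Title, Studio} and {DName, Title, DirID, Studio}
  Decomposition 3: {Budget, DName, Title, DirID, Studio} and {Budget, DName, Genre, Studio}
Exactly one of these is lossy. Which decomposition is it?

Decomposition 1: common = {Studio}, closure = {Title, DirID, Studio} → lossless.
Decomposition 2: common = {Title, Studio}, closure = {Title, DirID, Studio} → lossy.
Decomposition 3: common = {Budget, DName, Studio}, closure = {Budget, DName, Title, DirID, Studio} → lossless.

Decomposition 2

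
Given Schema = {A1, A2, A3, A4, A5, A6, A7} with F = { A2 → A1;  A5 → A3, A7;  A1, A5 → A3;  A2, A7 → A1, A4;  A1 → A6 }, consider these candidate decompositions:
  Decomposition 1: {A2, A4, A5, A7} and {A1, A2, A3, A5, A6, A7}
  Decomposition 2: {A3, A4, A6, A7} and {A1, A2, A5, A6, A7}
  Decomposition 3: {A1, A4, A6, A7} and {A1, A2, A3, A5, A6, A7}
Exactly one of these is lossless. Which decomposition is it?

Decomposition 1: common = {A2, A5, A7}, closure = {A1, A2, A3, A4, A5, A6, A7} → lossless.
Decomposition 2: common = {A6, A7}, closure = {A6, A7} → lossy.
Decomposition 3: common = {A1, A6, A7}, closure = {A1, A6, A7} → lossy.

Decomposition 1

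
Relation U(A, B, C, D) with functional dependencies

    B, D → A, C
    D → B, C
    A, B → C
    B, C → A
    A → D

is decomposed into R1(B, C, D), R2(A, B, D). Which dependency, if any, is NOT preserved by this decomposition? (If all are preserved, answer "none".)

B, D → A, C: restricted closure across fragments reaches A, C.
D → B, C lies within R1.
A, B → C: restricted closure across fragments reaches C.
B, C → A: restricted closure across fragments reaches A.
A → D lies within R2.
Every dependency is enforceable on the fragments, so the decomposition is dependency-preserving.

none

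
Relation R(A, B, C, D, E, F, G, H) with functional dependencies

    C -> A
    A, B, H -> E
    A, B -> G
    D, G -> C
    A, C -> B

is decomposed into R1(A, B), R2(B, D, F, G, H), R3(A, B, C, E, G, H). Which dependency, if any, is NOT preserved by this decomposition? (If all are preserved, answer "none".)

D, G -> C

Check D, G → C: no single fragment contains all of {C, D, G}, and the restricted closure of {D, G} across the fragments never reaches {C}.
C → A is preserved.
A, B, H → E is preserved.
A, B → G is preserved.
A, C → B is preserved.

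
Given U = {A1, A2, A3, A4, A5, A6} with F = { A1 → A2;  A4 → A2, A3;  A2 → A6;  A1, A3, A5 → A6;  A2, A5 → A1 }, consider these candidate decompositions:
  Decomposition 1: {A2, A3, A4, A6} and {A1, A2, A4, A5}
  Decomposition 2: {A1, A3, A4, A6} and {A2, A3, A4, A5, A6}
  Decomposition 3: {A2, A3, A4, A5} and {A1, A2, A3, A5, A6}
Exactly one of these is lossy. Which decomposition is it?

Decomposition 1: common = {A2, A4}, closure = {A2, A3, A4, A6} → lossless.
Decomposition 2: common = {A3, A4, A6}, closure = {A2, A3, A4, A6} → lossy.
Decomposition 3: common = {A2, A3, A5}, closure = {A1, A2, A3, A5, A6} → lossless.

Decomposition 2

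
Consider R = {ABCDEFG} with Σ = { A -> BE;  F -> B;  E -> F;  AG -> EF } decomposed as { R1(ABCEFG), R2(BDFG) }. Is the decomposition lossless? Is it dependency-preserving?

lossy but dependency-preserving

Lossless test: (BFG)⁺ = {BFG}, which is a superkey of neither fragment — lossy.
Dependency preservation: every FD's attributes lie within a single fragment, so each can be enforced locally — preserved.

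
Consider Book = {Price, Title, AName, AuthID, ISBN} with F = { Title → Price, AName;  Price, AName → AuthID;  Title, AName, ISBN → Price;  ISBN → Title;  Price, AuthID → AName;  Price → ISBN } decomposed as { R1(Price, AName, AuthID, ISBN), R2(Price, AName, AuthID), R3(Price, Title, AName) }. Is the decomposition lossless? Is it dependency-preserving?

lossless and dependency-preserving

Lossless test (chase): Rows 1 and 3 agree on Price, AName; apply Price, AName→AuthID and equate their AuthID entries. Rows 1 and 2 agree on Price; apply Price→ISBN and equate their ISBN entries. Rows 1 and 3 agree on Price; apply Price→ISBN and equate their ISBN entries. Rows 1 and 2 agree on ISBN; apply ISBN→Title and equate their Title entries. Rows 1 and 3 agree on ISBN; apply ISBN→Title and equate their Title entries. Row 1 is now all distinguished symbols — the join is lossless.
Dependency preservation: Title, AName, ISBN → Price; ISBN → Title are not contained in any single fragment, but the restricted closure of each left-hand side across the fragments still reaches the right-hand side; the remaining FDs each lie inside some fragment. All dependencies are preserved.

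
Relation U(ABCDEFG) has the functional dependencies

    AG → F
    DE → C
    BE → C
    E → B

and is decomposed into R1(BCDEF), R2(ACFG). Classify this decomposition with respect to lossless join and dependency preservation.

Lossless test: (CF)⁺ = {CF}, which is a superkey of neither fragment — lossy.
Dependency preservation: every FD's attributes lie within a single fragment, so each can be enforced locally — preserved.

lossy but dependency-preserving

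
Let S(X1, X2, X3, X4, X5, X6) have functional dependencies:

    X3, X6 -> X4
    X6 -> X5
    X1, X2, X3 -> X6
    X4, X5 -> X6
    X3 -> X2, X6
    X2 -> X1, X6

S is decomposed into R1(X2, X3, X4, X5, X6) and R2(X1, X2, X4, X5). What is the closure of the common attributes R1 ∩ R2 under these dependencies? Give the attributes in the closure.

R1 ∩ R2 = {X2, X4, X5}.
X4, X5 → X6 applies, adding X6
X2 → X1, X6 applies, adding X1
Closure: {X1, X2, X4, X5, X6}.

X1, X2, X4, X5, X6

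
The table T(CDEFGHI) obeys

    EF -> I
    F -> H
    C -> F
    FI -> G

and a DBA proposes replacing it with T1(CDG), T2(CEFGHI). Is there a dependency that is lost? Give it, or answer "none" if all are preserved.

EF → I lies within T2.
F → H lies within T2.
C → F lies within T2.
FI → G lies within T2.
Every dependency is enforceable on the fragments, so the decomposition is dependency-preserving.

none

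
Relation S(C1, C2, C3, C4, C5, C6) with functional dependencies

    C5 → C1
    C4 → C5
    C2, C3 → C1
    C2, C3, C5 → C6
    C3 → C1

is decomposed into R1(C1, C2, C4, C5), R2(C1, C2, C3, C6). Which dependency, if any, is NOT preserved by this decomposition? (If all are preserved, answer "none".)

Check C2, C3, C5 → C6: no single fragment contains all of {C2, C3, C5, C6}, and the restricted closure of {C2, C3, C5} across the fragments never reaches {C6}.
C5 → C1 is preserved.
C4 → C5 is preserved.
C2, C3 → C1 is preserved.
C3 → C1 is preserved.

C2, C3, C5 → C6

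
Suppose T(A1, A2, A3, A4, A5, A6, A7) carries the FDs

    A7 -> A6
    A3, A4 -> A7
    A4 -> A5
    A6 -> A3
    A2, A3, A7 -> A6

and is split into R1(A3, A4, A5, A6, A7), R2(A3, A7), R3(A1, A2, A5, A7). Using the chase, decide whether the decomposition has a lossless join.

Chase test. Columns are A1, A2, A3, A4, A5, A6, A7; row i has aⱼ where attribute j ∈ Ri, else bᵢⱼ.
Initial tableau (one row per fragment):
  row 1: b11 b12 a3 a4 a5 a6 a7
  row 2: b21 b22 a3 b24 b25 b26 a7
  row 3: a1 a2 b33 b34 a5 b36 a7
Rows 1 and 2 agree on A7; apply A7→A6 and equate their A6 entries.
Rows 1 and 3 agree on A7; apply A7→A6 and equate their A6 entries.
Rows 1 and 3 agree on A6; apply A6→A3 and equate their A3 entries.
No row becomes fully distinguished — the join is lossy.

No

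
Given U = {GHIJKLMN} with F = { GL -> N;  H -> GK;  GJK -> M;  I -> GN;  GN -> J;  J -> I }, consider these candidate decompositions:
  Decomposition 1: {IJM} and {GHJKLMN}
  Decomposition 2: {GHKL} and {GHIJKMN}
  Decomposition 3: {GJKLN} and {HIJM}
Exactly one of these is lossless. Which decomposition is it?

Decomposition 1

Decomposition 1: common = {JM}, closure = {GIJMN} → lossless.
Decomposition 2: common = {GHK}, closure = {GHK} → lossy.
Decomposition 3: common = {J}, closure = {GIJN} → lossy.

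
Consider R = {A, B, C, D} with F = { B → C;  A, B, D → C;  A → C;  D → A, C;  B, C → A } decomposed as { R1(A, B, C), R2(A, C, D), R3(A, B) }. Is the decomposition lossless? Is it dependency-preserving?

Lossless test (chase): Rows 1 and 3 agree on B; apply B→C and equate their C entries. No row becomes fully distinguished — the join is lossy.
Dependency preservation: A, B, D → C is not contained in any single fragment, but the restricted closure of its left-hand side across the fragments still reaches the right-hand side; the remaining FDs each lie inside some fragment. All dependencies are preserved.

lossy but dependency-preserving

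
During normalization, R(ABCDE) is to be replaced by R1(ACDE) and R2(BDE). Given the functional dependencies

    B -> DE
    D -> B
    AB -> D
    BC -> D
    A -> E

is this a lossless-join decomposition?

Yes

Common attributes: R1 ∩ R2 = {DE}.
Closure of {DE}: D → B applies, adding B. So (DE)⁺ = {BDE}.
This closure contains every attribute of R2, so R1 ∩ R2 → R2. The join is lossless.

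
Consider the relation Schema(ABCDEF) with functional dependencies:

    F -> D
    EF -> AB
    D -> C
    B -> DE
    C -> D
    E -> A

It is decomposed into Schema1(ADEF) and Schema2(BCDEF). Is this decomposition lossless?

Common attributes: Schema1 ∩ Schema2 = {DEF}.
Closure of {DEF}: EF → AB applies, adding AB; D → C applies, adding C. So (DEF)⁺ = {ABCDEF}.
This closure contains every attribute of Schema1, so Schema1 ∩ Schema2 → Schema1. The join is lossless.

Yes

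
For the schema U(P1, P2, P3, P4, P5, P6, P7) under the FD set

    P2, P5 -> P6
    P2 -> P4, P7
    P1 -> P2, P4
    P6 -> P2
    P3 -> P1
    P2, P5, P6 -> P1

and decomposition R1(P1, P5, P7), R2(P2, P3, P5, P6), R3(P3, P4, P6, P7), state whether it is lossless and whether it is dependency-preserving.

lossy and not dependency-preserving

Lossless test (chase): Rows 2 and 3 agree on P6; apply P6→P2 and equate their P2 entries. Rows 2 and 3 agree on P3; apply P3→P1 and equate their P1 entries. Rows 2 and 3 agree on P2; apply P2→P4, P7 and equate their P4, P7 entries. No row becomes fully distinguished — the join is lossy.
Dependency preservation: the restricted closure of {P2} across the fragments never reaches {P4, P7}, so P2 → P4, P7 cannot be enforced without a join — not preserved.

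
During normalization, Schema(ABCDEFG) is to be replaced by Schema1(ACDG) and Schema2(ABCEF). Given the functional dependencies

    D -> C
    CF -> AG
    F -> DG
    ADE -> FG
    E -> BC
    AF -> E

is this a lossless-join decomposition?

Common attributes: Schema1 ∩ Schema2 = {AC}.
No dependency enlarges {AC}, so (AC)⁺ = {AC}.
The closure contains neither all of Schema1 = {ACDG} nor all of Schema2 = {ABCEF}, so the common attributes are not a superkey of either fragment. The join is lossy.

No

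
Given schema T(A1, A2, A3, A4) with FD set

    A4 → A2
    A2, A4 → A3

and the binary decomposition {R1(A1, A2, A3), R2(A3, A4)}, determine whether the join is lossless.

Common attributes: R1 ∩ R2 = {A3}.
No dependency enlarges {A3}, so (A3)⁺ = {A3}.
The closure contains neither all of R1 = {A1, A2, A3} nor all of R2 = {A3, A4}, so the common attributes are not a superkey of either fragment. The join is lossy.

No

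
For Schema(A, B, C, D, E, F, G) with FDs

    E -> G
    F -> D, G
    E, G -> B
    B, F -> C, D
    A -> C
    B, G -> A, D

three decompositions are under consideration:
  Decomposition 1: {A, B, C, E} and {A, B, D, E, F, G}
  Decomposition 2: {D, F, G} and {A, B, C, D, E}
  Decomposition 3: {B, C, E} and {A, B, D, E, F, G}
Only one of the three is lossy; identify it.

Decomposition 2

Decomposition 1: common = {A, B, E}, closure = {A, B, C, D, E, G} → lossless.
Decomposition 2: common = {D}, closure = {D} → lossy.
Decomposition 3: common = {B, E}, closure = {A, B, C, D, E, G} → lossless.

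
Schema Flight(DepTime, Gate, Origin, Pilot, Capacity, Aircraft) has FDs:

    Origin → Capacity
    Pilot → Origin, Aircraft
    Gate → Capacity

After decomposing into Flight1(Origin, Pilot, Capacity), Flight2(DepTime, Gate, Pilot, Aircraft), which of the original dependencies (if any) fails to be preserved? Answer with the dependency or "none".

Gate → Capacity

Check Gate → Capacity: no single fragment contains all of {Gate, Capacity}, and the restricted closure of {Gate} across the fragments never reaches {Capacity}.
Origin → Capacity is preserved.
Pilot → Origin, Aircraft is preserved.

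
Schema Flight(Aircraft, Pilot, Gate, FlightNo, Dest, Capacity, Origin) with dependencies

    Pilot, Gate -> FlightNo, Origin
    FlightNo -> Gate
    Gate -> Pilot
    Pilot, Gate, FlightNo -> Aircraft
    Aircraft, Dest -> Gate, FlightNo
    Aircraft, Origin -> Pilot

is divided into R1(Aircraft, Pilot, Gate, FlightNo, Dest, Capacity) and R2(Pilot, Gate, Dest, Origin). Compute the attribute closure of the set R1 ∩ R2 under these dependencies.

R1 ∩ R2 = {Pilot, Gate, Dest}.
Pilot, Gate → FlightNo, Origin applies, adding FlightNo, Origin
Pilot, Gate, FlightNo → Aircraft applies, adding Aircraft
Closure: {Aircraft, Pilot, Gate, FlightNo, Dest, Origin}.

Aircraft, Pilot, Gate, FlightNo, Dest, Origin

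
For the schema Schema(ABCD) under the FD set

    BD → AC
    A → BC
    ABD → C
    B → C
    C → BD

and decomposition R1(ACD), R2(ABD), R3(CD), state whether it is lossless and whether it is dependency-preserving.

lossless and dependency-preserving

Lossless test (chase): Rows 1 and 2 agree on A; apply A→BC and equate their BC entries. Rows 1 and 3 agree on C; apply C→BD and equate their BD entries. Rows 1 and 3 agree on BD; apply BD→AC and equate their AC entries. Row 1 is now all distinguished symbols — the join is lossless.
Dependency preservation: BD → AC; A → BC; ABD → C; B → C; C → BD are not contained in any single fragment, but the restricted closure of each left-hand side across the fragments still reaches the right-hand side; the remaining FDs each lie inside some fragment. All dependencies are preserved.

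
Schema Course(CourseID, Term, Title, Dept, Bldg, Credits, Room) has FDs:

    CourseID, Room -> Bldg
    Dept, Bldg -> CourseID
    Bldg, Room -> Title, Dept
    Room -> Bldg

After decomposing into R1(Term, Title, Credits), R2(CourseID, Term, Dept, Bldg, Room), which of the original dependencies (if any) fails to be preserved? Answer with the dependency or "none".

Check Bldg, Room → Title, Dept: no single fragment contains all of {Title, Dept, Bldg, Room}, and the restricted closure of {Bldg, Room} across the fragments never reaches {Title, Dept}.
CourseID, Room → Bldg is preserved.
Dept, Bldg → CourseID is preserved.
Room → Bldg is preserved.

Bldg, Room -> Title, Dept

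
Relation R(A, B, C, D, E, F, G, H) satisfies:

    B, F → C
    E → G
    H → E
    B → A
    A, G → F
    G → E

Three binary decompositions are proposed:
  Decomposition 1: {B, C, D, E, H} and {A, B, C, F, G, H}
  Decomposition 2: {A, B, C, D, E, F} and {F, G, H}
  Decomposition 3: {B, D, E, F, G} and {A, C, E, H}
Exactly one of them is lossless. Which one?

Decomposition 1: common = {B, C, H}, closure = {A, B, C, E, F, G, H} → lossless.
Decomposition 2: common = {F}, closure = {F} → lossy.
Decomposition 3: common = {E}, closure = {E, G} → lossy.

Decomposition 1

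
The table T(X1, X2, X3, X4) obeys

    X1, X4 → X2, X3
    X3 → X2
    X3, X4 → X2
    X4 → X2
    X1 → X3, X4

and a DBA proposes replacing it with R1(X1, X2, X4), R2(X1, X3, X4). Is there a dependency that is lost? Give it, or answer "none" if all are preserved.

Check X3 → X2: no single fragment contains all of {X2, X3}, and the restricted closure of {X3} across the fragments never reaches {X2}.
X1, X4 → X2, X3 is preserved.
X3, X4 → X2 is preserved.
X4 → X2 is preserved.
X1 → X3, X4 is preserved.

X3 → X2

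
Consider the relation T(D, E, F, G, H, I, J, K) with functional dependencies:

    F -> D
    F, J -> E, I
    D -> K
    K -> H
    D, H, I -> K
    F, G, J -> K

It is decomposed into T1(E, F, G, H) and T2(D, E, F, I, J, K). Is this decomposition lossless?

No

Common attributes: T1 ∩ T2 = {E, F}.
Closure of {E, F}: F → D applies, adding D; D → K applies, adding K; K → H applies, adding H. So (E, F)⁺ = {D, E, F, H, K}.
The closure contains neither all of T1 = {E, F, G, H} nor all of T2 = {D, E, F, I, J, K}, so the common attributes are not a superkey of either fragment. The join is lossy.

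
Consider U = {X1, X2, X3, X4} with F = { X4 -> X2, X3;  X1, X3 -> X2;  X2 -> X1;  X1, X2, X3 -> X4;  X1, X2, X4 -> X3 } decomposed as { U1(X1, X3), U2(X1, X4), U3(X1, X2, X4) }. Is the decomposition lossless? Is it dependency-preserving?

lossy and not dependency-preserving

Lossless test (chase): Rows 2 and 3 agree on X4; apply X4→X2, X3 and equate their X2, X3 entries. No row becomes fully distinguished — the join is lossy.
Dependency preservation: the restricted closure of {X4} across the fragments never reaches {X2, X3}, so X4 → X2, X3 cannot be enforced without a join — not preserved.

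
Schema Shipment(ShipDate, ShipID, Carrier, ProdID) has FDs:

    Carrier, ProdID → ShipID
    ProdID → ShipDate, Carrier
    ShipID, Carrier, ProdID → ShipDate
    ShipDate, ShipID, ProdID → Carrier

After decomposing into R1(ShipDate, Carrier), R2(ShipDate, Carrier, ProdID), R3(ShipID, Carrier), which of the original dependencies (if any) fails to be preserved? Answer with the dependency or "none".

Check Carrier, ProdID → ShipID: no single fragment contains all of {ShipID, Carrier, ProdID}, and the restricted closure of {Carrier, ProdID} across the fragments never reaches {ShipID}.
ProdID → ShipDate, Carrier is preserved.
ShipID, Carrier, ProdID → ShipDate is preserved.
ShipDate, ShipID, ProdID → Carrier is preserved.

Carrier, ProdID → ShipID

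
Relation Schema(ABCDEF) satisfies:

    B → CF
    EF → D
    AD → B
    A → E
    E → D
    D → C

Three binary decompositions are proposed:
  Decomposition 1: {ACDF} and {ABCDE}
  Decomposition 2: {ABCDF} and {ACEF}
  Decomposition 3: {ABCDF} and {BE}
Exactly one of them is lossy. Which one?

Decomposition 1: common = {ACD}, closure = {ABCDEF} → lossless.
Decomposition 2: common = {ACF}, closure = {ABCDEF} → lossless.
Decomposition 3: common = {B}, closure = {BCF} → lossy.

Decomposition 3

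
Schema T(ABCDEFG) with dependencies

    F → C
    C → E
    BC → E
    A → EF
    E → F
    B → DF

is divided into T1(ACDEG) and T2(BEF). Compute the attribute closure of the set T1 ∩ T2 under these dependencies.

CEF

T1 ∩ T2 = {E}.
E → F applies, adding F
F → C applies, adding C
Closure: {CEF}.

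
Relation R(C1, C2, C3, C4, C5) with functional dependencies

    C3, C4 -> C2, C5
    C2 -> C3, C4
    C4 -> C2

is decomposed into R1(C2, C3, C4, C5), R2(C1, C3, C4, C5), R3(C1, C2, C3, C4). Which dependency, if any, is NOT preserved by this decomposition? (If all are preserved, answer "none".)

none

C3, C4 → C2, C5 lies within R1.
C2 → C3, C4 lies within R1.
C4 → C2 lies within R1.
Every dependency is enforceable on the fragments, so the decomposition is dependency-preserving.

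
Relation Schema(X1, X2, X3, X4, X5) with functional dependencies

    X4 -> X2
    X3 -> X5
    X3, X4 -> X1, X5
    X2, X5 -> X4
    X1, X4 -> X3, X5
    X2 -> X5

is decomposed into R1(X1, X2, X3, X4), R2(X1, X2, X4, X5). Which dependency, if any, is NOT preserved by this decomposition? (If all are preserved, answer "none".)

Check X3 → X5: no single fragment contains all of {X3, X5}, and the restricted closure of {X3} across the fragments never reaches {X5}.
X4 → X2 is preserved.
X3, X4 → X1, X5 is preserved.
X2, X5 → X4 is preserved.
X1, X4 → X3, X5 is preserved.
X2 → X5 is preserved.

X3 -> X5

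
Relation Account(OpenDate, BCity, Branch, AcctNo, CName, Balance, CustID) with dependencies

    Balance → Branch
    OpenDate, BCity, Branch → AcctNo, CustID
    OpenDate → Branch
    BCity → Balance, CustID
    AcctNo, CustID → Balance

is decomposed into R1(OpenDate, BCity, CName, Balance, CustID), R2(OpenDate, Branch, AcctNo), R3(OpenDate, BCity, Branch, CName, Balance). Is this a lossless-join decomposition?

No

Chase test. Columns are OpenDate, BCity, Branch, AcctNo, CName, Balance, CustID; row i has aⱼ where attribute j ∈ Ri, else bᵢⱼ.
Initial tableau (one row per fragment):
  row 1: a1 a2 b13 b14 a5 a6 a7
  row 2: a1 b22 a3 a4 b25 b26 b27
  row 3: a1 a2 a3 b34 a5 a6 b37
Rows 1 and 3 agree on Balance; apply Balance→Branch and equate their Branch entries.
Rows 1 and 3 agree on OpenDate, BCity, Branch; apply OpenDate, BCity, Branch→AcctNo, CustID and equate their AcctNo, CustID entries.
No row becomes fully distinguished — the join is lossy.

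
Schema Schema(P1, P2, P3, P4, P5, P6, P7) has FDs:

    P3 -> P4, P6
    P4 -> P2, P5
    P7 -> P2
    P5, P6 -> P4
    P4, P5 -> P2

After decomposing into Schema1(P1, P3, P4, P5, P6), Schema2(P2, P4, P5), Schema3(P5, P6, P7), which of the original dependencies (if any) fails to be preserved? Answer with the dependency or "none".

Check P7 → P2: no single fragment contains all of {P2, P7}, and the restricted closure of {P7} across the fragments never reaches {P2}.
P3 → P4, P6 is preserved.
P4 → P2, P5 is preserved.
P5, P6 → P4 is preserved.
P4, P5 → P2 is preserved.

P7 -> P2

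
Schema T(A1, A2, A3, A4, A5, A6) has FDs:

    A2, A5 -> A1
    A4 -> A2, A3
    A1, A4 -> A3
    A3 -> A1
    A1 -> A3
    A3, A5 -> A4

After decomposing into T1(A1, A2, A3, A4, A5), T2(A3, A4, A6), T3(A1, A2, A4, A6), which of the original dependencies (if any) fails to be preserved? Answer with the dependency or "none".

A2, A5 → A1 lies within T1.
A4 → A2, A3 lies within T1.
A1, A4 → A3 lies within T1.
A3 → A1 lies within T1.
A1 → A3 lies within T1.
A3, A5 → A4 lies within T1.
Every dependency is enforceable on the fragments, so the decomposition is dependency-preserving.

none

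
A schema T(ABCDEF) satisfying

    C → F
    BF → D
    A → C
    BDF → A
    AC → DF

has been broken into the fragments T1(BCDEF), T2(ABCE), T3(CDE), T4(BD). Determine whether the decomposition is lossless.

Chase test. Columns are ABCDEF; row i has aⱼ where attribute j ∈ Ti, else bᵢⱼ.
Initial tableau (one row per fragment):
  row 1: b11 a2 a3 a4 a5 a6
  row 2: a1 a2 a3 b24 a5 b26
  row 3: b31 b32 a3 a4 a5 b36
  row 4: b41 a2 b43 a4 b45 b46
Rows 1 and 2 agree on C; apply C→F and equate their F entries.
Rows 1 and 3 agree on C; apply C→F and equate their F entries.
Rows 1 and 2 agree on BF; apply BF→D and equate their D entries.
Rows 1 and 2 agree on BDF; apply BDF→A and equate their A entries.
Row 1 is now all distinguished symbols — the join is lossless.

Yes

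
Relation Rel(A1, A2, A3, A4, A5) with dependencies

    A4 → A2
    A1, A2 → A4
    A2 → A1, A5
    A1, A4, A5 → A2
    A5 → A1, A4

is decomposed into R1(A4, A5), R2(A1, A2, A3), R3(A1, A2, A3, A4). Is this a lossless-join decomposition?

Yes

Chase test. Columns are A1, A2, A3, A4, A5; row i has aⱼ where attribute j ∈ Ri, else bᵢⱼ.
Initial tableau (one row per fragment):
  row 1: b11 b12 b13 a4 a5
  row 2: a1 a2 a3 b24 b25
  row 3: a1 a2 a3 a4 b35
Rows 1 and 3 agree on A4; apply A4→A2 and equate their A2 entries.
Rows 2 and 3 agree on A1, A2; apply A1, A2→A4 and equate their A4 entries.
Rows 1 and 2 agree on A2; apply A2→A1, A5 and equate their A1, A5 entries.
Rows 1 and 3 agree on A2; apply A2→A1, A5 and equate their A1, A5 entries.
Row 2 is now all distinguished symbols — the join is lossless.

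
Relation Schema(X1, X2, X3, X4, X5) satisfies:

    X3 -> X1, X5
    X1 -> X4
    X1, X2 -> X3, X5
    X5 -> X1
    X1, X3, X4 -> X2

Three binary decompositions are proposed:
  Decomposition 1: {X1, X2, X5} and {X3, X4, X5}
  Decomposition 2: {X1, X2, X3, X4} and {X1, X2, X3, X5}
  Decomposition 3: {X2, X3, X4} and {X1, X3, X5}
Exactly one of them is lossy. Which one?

Decomposition 1: common = {X5}, closure = {X1, X4, X5} → lossy.
Decomposition 2: common = {X1, X2, X3}, closure = {X1, X2, X3, X4, X5} → lossless.
Decomposition 3: common = {X3}, closure = {X1, X2, X3, X4, X5} → lossless.

Decomposition 1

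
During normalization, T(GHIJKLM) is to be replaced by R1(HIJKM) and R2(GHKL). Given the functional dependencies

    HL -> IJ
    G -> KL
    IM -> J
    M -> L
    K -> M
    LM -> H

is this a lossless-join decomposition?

Common attributes: R1 ∩ R2 = {HK}.
Closure of {HK}: K → M applies, adding M; M → L applies, adding L; HL → IJ applies, adding IJ. So (HK)⁺ = {HIJKLM}.
This closure contains every attribute of R1, so R1 ∩ R2 → R1. The join is lossless.

Yes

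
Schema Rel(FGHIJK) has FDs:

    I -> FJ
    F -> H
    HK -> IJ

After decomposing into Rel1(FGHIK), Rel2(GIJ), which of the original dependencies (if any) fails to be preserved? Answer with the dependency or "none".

I → FJ: restricted closure across fragments reaches FJ.
F → H lies within Rel1.
HK → IJ: restricted closure across fragments reaches IJ.
Every dependency is enforceable on the fragments, so the decomposition is dependency-preserving.

none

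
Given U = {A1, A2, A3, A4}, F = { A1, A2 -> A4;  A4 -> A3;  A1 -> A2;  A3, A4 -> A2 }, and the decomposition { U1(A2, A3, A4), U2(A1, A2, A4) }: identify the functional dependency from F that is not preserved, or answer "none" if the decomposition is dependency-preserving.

none

A1, A2 → A4 lies within U2.
A4 → A3 lies within U1.
A1 → A2 lies within U2.
A3, A4 → A2 lies within U1.
Every dependency is enforceable on the fragments, so the decomposition is dependency-preserving.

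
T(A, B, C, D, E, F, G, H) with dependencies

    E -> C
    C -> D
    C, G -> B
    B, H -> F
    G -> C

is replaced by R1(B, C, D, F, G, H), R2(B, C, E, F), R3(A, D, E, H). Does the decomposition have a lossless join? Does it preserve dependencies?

lossy but dependency-preserving

Lossless test (chase): Rows 2 and 3 agree on E; apply E→C and equate their C entries. Rows 1 and 2 agree on C; apply C→D and equate their D entries. No row becomes fully distinguished — the join is lossy.
Dependency preservation: every FD's attributes lie within a single fragment, so each can be enforced locally — preserved.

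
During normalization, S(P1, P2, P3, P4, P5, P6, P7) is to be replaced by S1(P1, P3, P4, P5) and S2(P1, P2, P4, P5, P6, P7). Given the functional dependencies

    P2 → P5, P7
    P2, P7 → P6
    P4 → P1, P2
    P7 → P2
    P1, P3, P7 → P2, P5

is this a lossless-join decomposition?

Common attributes: S1 ∩ S2 = {P1, P4, P5}.
Closure of {P1, P4, P5}: P4 → P1, P2 applies, adding P2; P2 → P5, P7 applies, adding P7; P2, P7 → P6 applies, adding P6. So (P1, P4, P5)⁺ = {P1, P2, P4, P5, P6, P7}.
This closure contains every attribute of S2, so S1 ∩ S2 → S2. The join is lossless.

Yes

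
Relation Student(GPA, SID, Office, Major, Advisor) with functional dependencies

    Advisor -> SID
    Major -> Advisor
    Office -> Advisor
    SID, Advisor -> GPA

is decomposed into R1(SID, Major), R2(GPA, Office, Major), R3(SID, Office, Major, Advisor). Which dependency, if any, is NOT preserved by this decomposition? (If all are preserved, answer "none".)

Check SID, Advisor → GPA: no single fragment contains all of {GPA, SID, Advisor}, and the restricted closure of {SID, Advisor} across the fragments never reaches {GPA}.
Advisor → SID is preserved.
Major → Advisor is preserved.
Office → Advisor is preserved.

SID, Advisor -> GPA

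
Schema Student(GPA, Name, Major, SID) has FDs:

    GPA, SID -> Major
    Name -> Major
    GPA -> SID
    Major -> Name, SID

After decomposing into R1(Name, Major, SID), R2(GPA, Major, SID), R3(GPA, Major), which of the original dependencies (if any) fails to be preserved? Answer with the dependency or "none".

none

GPA, SID → Major lies within R2.
Name → Major lies within R1.
GPA → SID lies within R2.
Major → Name, SID lies within R1.
Every dependency is enforceable on the fragments, so the decomposition is dependency-preserving.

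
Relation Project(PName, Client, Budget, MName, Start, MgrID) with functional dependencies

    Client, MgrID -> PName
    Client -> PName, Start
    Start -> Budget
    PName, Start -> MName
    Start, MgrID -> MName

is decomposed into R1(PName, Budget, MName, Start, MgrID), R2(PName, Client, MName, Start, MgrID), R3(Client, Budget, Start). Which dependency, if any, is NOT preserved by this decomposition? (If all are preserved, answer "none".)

none

Client, MgrID → PName lies within R2.
Client → PName, Start lies within R2.
Start → Budget lies within R1.
PName, Start → MName lies within R1.
Start, MgrID → MName lies within R1.
Every dependency is enforceable on the fragments, so the decomposition is dependency-preserving.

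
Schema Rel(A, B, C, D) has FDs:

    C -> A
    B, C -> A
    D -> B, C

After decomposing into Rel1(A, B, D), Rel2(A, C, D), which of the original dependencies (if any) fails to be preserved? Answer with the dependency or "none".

C → A lies within Rel2.
B, C → A: restricted closure across fragments reaches A.
D → B, C: restricted closure across fragments reaches B, C.
Every dependency is enforceable on the fragments, so the decomposition is dependency-preserving.

none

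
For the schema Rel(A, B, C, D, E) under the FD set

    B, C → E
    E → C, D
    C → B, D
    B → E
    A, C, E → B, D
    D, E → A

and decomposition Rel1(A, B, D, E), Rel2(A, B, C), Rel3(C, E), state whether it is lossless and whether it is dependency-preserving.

lossless and dependency-preserving

Lossless test (chase): Rows 1 and 3 agree on E; apply E→C, D and equate their C, D entries. Rows 1 and 2 agree on C; apply C→B, D and equate their B, D entries. Rows 1 and 3 agree on C; apply C→B, D and equate their B, D entries. Rows 1 and 2 agree on B; apply B→E and equate their E entries. Rows 1 and 3 agree on D, E; apply D, E→A and equate their A entries. Row 1 is now all distinguished symbols — the join is lossless.
Dependency preservation: B, C → E; E → C, D; C → B, D; A, C, E → B, D are not contained in any single fragment, but the restricted closure of each left-hand side across the fragments still reaches the right-hand side; the remaining FDs each lie inside some fragment. All dependencies are preserved.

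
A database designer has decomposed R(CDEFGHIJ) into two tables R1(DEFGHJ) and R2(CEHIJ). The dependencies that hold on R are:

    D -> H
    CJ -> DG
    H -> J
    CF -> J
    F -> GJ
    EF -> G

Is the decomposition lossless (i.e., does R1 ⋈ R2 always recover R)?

Common attributes: R1 ∩ R2 = {EHJ}.
No dependency enlarges {EHJ}, so (EHJ)⁺ = {EHJ}.
The closure contains neither all of R1 = {DEFGHJ} nor all of R2 = {CEHIJ}, so the common attributes are not a superkey of either fragment. The join is lossy.

No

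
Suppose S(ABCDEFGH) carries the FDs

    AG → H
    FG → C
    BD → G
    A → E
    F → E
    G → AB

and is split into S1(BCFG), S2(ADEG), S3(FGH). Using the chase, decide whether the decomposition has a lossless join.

No

Chase test. Columns are ABCDEFGH; row i has aⱼ where attribute j ∈ Si, else bᵢⱼ.
Initial tableau (one row per fragment):
  row 1: b11 a2 a3 b14 b15 a6 a7 b18
  row 2: a1 b22 b23 a4 a5 b26 a7 b28
  row 3: b31 b32 b33 b34 b35 a6 a7 a8
Rows 1 and 3 agree on FG; apply FG→C and equate their C entries.
Rows 1 and 3 agree on F; apply F→E and equate their E entries.
Rows 1 and 2 agree on G; apply G→AB and equate their AB entries.
Rows 1 and 3 agree on G; apply G→AB and equate their AB entries.
Rows 1 and 2 agree on AG; apply AG→H and equate their H entries.
Rows 1 and 3 agree on AG; apply AG→H and equate their H entries.
Rows 1 and 2 agree on A; apply A→E and equate their E entries.
No row becomes fully distinguished — the join is lossy.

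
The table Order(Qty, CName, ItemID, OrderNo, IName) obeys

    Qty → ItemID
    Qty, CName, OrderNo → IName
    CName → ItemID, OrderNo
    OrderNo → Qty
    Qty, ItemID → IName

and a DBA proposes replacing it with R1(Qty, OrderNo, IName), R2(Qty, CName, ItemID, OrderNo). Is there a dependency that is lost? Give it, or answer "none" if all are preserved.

Qty → ItemID lies within R2.
Qty, CName, OrderNo → IName: restricted closure across fragments reaches IName.
CName → ItemID, OrderNo lies within R2.
OrderNo → Qty lies within R1.
Qty, ItemID → IName: restricted closure across fragments reaches IName.
Every dependency is enforceable on the fragments, so the decomposition is dependency-preserving.

none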